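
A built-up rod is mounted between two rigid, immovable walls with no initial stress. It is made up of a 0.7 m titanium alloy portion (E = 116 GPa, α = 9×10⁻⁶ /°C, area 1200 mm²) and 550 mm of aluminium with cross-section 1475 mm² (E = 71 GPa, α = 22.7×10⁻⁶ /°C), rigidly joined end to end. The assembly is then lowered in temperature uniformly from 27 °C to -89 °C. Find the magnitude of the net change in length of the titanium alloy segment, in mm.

With the walls removed the bar would change length by δ_free = Σ αᵢΔT Lᵢ = 9×10⁻⁶×116×700 + 22.7×10⁻⁶×116×550 = 2.179 mm.
The walls prevent any net length change, so an axial force P (same in every segment) develops. Compatibility: P · Σ Lᵢ/(AᵢEᵢ) = δ_free.
Σ Lᵢ/(AᵢEᵢ) = 700/(1200×116×10³) + 550/(1475×71×10³) = 1.028×10⁻⁵ mm/N.
P = 2.179 / 1.028×10⁻⁵ = 212000 N = 212 kN, tensile.
For the titanium alloy segment, free thermal change = 9×10⁻⁶×116×700 = 0.7308 mm and elastic change from P = 212000×700/(1200×116×10³) = 1.066 mm; these oppose, so the net change is 0.335 mm (segment lengthens).

|ΔL| ≈ 0.335 mm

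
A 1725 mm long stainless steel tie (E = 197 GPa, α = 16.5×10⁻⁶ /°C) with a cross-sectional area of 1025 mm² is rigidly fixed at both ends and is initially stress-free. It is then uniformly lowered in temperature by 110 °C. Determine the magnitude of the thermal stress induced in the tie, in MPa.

σ ≈ 358 MPa (tensile)

Because both ends are immovable the net strain is zero, and the suppressed thermal strain is αΔT = 16.5×10⁻⁶ × 110 = 1815×10⁻⁶.
σ = EαΔT = 197×10³ × 16.5×10⁻⁶ × 110 = 357.6 MPa (tensile; the tie is trying to contract).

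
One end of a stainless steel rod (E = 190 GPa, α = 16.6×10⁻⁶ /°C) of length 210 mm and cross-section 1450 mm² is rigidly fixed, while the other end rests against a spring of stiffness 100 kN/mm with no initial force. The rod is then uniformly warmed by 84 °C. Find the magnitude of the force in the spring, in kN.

P ≈ 27.2 kN

The unrestrained thermal change is αΔT L = 16.6×10⁻⁶ × 84 × 210 = 0.2928 mm.
Let P be the compressive force at the spring. The rod shortens elastically by PL/(AE) and the spring compresses by P/k; together these equal δ_free.
P [ L/(AE) + 1/k ] = δ_free → P [ 210/(1450×190×10³) + 1/(100×10³) ] = 0.2928.
P = 0.2928 / 1.076×10⁻⁵ = 27210 N.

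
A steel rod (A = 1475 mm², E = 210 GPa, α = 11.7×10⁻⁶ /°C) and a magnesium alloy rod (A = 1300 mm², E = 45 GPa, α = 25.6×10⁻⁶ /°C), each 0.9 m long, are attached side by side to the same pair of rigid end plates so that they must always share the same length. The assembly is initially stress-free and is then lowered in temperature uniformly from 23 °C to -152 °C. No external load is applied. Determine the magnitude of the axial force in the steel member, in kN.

Equilibrium of a rigid end plate with no external load gives equal and opposite internal forces ±P in the two members. Since α_{magnesium alloy} > α_{steel}, cooling drives the magnesium alloy into tension and the steel into compression.
Equating the net (thermal + elastic) strains gives |α₁ − α₂|·ΔT = P·[1/(A₁E₁) + 1/(A₂E₂)].
|α₁ − α₂|·ΔT = 13.9×10⁻⁶ × 175 = 0.002433.
1/(A₁E₁) + 1/(A₂E₂) = 1/(1475×210×10³) + 1/(1300×45×10³) = 2.032×10⁻⁸ N⁻¹.
So P = 0.002433 / 2.032×10⁻⁸ = 119.7 kN.

P ≈ 120 kN (compressive in the steel)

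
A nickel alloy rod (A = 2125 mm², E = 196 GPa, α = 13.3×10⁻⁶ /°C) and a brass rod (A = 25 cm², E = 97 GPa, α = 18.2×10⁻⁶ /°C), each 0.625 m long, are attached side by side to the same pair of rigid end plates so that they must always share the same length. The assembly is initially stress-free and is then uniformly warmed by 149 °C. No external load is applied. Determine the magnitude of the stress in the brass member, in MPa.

Equilibrium of a rigid end plate with no external load gives equal and opposite internal forces ±P in the two members. Since α_{brass} > α_{nickel alloy}, heating drives the brass into compression and the nickel alloy into tension.
Equating the net (thermal + elastic) strains gives |α₁ − α₂|·ΔT = P·[1/(A₁E₁) + 1/(A₂E₂)].
|α₁ − α₂|·ΔT = 4.9×10⁻⁶ × 149 = 0.0007301.
1/(A₁E₁) + 1/(A₂E₂) = 1/(2125×196×10³) + 1/(2500×97×10³) = 6.525×10⁻⁹ N⁻¹.
So P = 0.0007301 / 6.525×10⁻⁹ = 111.9 kN.
σ_{brass} = P/A₂ = 111900/2500 = 44.76 MPa, compressive.

σ ≈ 44.8 MPa (compressive)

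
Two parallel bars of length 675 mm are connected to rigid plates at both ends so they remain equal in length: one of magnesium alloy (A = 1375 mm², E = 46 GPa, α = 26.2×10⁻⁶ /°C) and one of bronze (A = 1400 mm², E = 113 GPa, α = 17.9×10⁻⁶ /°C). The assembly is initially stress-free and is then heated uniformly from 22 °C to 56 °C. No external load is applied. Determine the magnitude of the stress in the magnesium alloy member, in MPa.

σ ≈ 9.27 MPa (compressive)

The magnesium alloy has the larger α, so on heating it would change length more than the bronze if both were free. The rigid plates force a common final length, so the magnesium alloy is put into compression and the bronze into tension, with equal and opposite forces P (no external load).
Equating the net (thermal + elastic) strains gives |α₁ − α₂|·ΔT = P·[1/(A₁E₁) + 1/(A₂E₂)].
|α₁ − α₂|·ΔT = 8.3×10⁻⁶ × 34 = 0.0002822.
1/(A₁E₁) + 1/(A₂E₂) = 1/(1375×46×10³) + 1/(1400×113×10³) = 2.213×10⁻⁸ N⁻¹.
So P = 0.0002822 / 2.213×10⁻⁸ = 12.75 kN.
σ_{magnesium alloy} = P/A₁ = 12750/1375 = 9.274 MPa, compressive.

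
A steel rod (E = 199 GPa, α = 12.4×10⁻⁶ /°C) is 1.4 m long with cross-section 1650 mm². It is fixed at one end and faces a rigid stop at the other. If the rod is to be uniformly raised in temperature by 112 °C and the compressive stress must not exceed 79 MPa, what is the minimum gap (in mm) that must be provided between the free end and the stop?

g ≈ 1.39 mm

Free expansion if unrestrained: δ_free = αΔT L = 12.4×10⁻⁶ × 112 × 1400 = 1.944 mm.
A stress of 79 MPa corresponds to the wall pushing the rod back by σL/E = 79×1400/(199×10³) = 0.5558 mm.
So the gap has to take up the difference, g_min = δ_free − σL/E = 1.944 − 0.5558 = 1.389 mm.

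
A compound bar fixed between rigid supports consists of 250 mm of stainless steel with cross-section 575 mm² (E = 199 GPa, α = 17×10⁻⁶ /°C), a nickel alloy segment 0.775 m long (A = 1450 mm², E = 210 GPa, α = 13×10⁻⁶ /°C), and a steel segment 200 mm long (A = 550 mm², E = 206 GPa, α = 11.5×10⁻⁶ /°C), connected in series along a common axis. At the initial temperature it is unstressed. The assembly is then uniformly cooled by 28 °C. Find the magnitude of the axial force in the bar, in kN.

P ≈ 71.7 kN (tensile)

With the walls removed the bar would change length by δ_free = Σ αᵢΔT Lᵢ = 17×10⁻⁶×28×250 + 13×10⁻⁶×28×775 + 11.5×10⁻⁶×28×200 = 0.4655 mm.
The walls prevent any net length change, so an axial force P (same in every segment) develops. Compatibility: P · Σ Lᵢ/(AᵢEᵢ) = δ_free.
The series flexibility is Σ Lᵢ/(AᵢEᵢ) = 250/(575×199×10³) + 775/(1450×210×10³) + 200/(550×206×10³) = 6.495×10⁻⁶ mm/N.
Hence P = δ_free / Σ(L/AE) = 0.4655/6.495×10⁻⁶ = 71.67 kN (tensile).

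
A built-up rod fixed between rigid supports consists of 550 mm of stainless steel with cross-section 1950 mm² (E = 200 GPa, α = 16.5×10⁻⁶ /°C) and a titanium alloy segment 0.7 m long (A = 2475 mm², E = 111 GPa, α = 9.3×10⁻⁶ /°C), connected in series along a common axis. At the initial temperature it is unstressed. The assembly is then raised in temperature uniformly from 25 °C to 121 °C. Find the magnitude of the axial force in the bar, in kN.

P ≈ 378 kN (compressive)

Free thermal expansion of the whole bar: Σ αᵢΔT Lᵢ = 16.5×10⁻⁶×96×550 + 9.3×10⁻⁶×96×700 = 1.496 mm.
The walls prevent any net length change, so an axial force P (same in every segment) develops. Compatibility: P · Σ Lᵢ/(AᵢEᵢ) = δ_free.
The series flexibility is Σ Lᵢ/(AᵢEᵢ) = 550/(1950×200×10³) + 700/(2475×111×10³) = 3.958×10⁻⁶ mm/N.
P = 1.496 / 3.958×10⁻⁶ = 378000 N = 378 kN, compressive.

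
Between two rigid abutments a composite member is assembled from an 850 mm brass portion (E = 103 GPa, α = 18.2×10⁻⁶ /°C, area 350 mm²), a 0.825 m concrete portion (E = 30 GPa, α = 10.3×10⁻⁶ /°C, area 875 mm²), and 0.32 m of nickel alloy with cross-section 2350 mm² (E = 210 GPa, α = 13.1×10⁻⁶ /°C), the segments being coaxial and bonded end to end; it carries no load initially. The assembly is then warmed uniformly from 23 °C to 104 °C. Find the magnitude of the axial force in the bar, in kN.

P ≈ 41 kN (compressive)

With the walls removed the bar would change length by δ_free = Σ αᵢΔT Lᵢ = 18.2×10⁻⁶×81×850 + 10.3×10⁻⁶×81×825 + 13.1×10⁻⁶×81×320 = 2.281 mm.
Since the ends are fixed, an axial force P builds up, equal in every segment, with P · Σ Lᵢ/(AᵢEᵢ) = δ_free.
Σ Lᵢ/(AᵢEᵢ) = 850/(350×103×10³) + 825/(875×30×10³) + 320/(2350×210×10³) = 5.566×10⁻⁵ mm/N.
Hence P = δ_free / Σ(L/AE) = 2.281/5.566×10⁻⁵ = 40.98 kN (compressive).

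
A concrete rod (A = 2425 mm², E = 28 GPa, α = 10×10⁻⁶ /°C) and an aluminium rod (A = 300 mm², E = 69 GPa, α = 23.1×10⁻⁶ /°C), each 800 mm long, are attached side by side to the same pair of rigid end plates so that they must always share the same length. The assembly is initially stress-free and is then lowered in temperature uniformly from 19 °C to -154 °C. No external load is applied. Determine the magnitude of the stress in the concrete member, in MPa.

σ ≈ 14.8 MPa (compressive)

Equilibrium of a rigid end plate with no external load gives equal and opposite internal forces ±P in the two members. Since α_{aluminium} > α_{concrete}, cooling drives the aluminium into tension and the concrete into compression.
Equating the net (thermal + elastic) strains gives |α₁ − α₂|·ΔT = P·[1/(A₁E₁) + 1/(A₂E₂)].
|α₁ − α₂|·ΔT = 13.1×10⁻⁶ × 173 = 0.002266.
1/(A₁E₁) + 1/(A₂E₂) = 1/(2425×28×10³) + 1/(300×69×10³) = 6.304×10⁻⁸ N⁻¹.
P = 0.002266 / 6.304×10⁻⁸ = 35950 N = 35.95 kN.
σ_{concrete} = P/A₁ = 35950/2425 = 14.83 MPa, compressive.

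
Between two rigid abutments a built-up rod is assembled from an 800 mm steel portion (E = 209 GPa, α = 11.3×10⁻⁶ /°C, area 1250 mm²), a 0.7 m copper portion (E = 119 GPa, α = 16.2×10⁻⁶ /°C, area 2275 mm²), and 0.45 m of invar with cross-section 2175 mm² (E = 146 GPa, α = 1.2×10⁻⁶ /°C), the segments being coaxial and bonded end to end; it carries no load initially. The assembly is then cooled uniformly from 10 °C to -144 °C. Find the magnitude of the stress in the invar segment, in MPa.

If the supports were absent, the total length change would be Σ αᵢΔT Lᵢ = 11.3×10⁻⁶×154×800 + 16.2×10⁻⁶×154×700 + 1.2×10⁻⁶×154×450 = 3.222 mm.
The rigid supports impose zero overall length change; the single axial force P common to all segments must satisfy P Σ Lᵢ/(AᵢEᵢ) = δ_free.
Σ Lᵢ/(AᵢEᵢ) = 800/(1250×209×10³) + 700/(2275×119×10³) + 450/(2175×146×10³) = 7.065×10⁻⁶ mm/N.
Hence P = δ_free / Σ(L/AE) = 3.222/7.065×10⁻⁶ = 456 kN (tensile).
σ_{invar} = P / A = 456000 / 2175 = 209.7 MPa.

σ ≈ 210 MPa (tensile)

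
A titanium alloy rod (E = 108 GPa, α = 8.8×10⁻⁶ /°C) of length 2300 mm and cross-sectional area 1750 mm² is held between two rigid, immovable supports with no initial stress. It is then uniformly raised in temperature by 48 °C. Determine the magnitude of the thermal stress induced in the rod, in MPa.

σ ≈ 45.6 MPa (compressive)

Because both ends are immovable the net strain is zero, and the suppressed thermal strain is αΔT = 8.8×10⁻⁶ × 48 = 422.4×10⁻⁶.
σ = EαΔT = 108×10³ × 8.8×10⁻⁶ × 48 = 45.62 MPa (compressive; the rod is trying to expand).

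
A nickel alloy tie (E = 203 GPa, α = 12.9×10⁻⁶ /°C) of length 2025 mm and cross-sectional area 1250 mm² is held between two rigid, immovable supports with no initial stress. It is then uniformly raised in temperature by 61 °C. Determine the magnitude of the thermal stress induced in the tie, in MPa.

The supports are rigid, so the total axial strain is zero. The restrained thermal strain is ε = αΔT = 12.9×10⁻⁶ × 61 = 786.9×10⁻⁶.
σ = EαΔT = 203×10³ × 12.9×10⁻⁶ × 61 = 159.7 MPa (compressive; the tie is trying to expand).

σ ≈ 160 MPa (compressive)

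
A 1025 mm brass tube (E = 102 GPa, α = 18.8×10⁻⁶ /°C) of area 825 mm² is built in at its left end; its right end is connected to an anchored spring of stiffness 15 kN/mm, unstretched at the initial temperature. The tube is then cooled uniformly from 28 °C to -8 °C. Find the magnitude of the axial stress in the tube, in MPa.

σ ≈ 10.7 MPa (tensile)

If the spring were absent the tube would shorten by αΔT L = 18.8×10⁻⁶ × 36 × 1025 = 0.6937 mm.
With a force P in the spring, the elastic change of the tube is PL/(AE) and that of the spring is P/k; compatibility requires their sum to equal δ_free.
So P = δ_free / [L/(AE) + 1/k] = 0.6937 / [ 1025/(825×102×10³) + 1/(15×10³) ].
P = 0.6937 / 7.885×10⁻⁵ = 8798 N.
σ = P/A = 8798/825 = 10.66 MPa.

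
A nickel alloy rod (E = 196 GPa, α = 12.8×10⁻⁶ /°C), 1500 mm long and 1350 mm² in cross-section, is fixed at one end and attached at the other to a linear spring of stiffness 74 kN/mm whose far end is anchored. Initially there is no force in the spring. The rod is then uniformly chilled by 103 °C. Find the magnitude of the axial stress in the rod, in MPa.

σ ≈ 76.4 MPa (tensile)

The unrestrained thermal change is αΔT L = 12.8×10⁻⁶ × 103 × 1500 = 1.978 mm.
Let P be the tensile force in the spring. The rod extends elastically by PL/(AE) and the spring stretches by P/k; together these equal δ_free.
So P = δ_free / [L/(AE) + 1/k] = 1.978 / [ 1500/(1350×196×10³) + 1/(74×10³) ].
P = 1.978 / 1.918×10⁻⁵ = 103100 N.
σ = P/A = 103100/1350 = 76.37 MPa.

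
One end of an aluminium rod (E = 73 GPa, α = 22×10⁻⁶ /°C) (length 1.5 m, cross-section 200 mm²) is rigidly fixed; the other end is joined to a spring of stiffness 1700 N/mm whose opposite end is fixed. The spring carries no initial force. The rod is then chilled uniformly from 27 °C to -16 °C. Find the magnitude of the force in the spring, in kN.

P ≈ 2.05 kN

Free thermal contraction: δ_free = αΔT L = 22×10⁻⁶ × 43 × 1500 = 1.419 mm.
With a force P in the spring, the elastic change of the rod is PL/(AE) and that of the spring is P/k; compatibility requires their sum to equal δ_free.
P [ L/(AE) + 1/k ] = δ_free → P [ 1500/(200×73×10³) + 1/(1700) ] = 1.419.
P = 1.419 / 0.000691 = 2054 N.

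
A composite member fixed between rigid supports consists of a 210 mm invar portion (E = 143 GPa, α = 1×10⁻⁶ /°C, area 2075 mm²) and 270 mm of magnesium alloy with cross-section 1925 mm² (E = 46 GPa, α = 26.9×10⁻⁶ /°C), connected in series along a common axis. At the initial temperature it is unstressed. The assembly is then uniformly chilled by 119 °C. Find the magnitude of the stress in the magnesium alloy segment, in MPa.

If the supports were absent, the total length change would be Σ αᵢΔT Lᵢ = 1×10⁻⁶×119×210 + 26.9×10⁻⁶×119×270 = 0.8893 mm.
Since the ends are fixed, an axial force P builds up, equal in every segment, with P · Σ Lᵢ/(AᵢEᵢ) = δ_free.
Σ Lᵢ/(AᵢEᵢ) = 210/(2075×143×10³) + 270/(1925×46×10³) = 3.757×10⁻⁶ mm/N.
So P = 0.8893 / 3.757×10⁻⁶ = 236.7 kN, tensile.
σ_{magnesium alloy} = P / A = 236700 / 1925 = 123 MPa.

σ ≈ 123 MPa (tensile)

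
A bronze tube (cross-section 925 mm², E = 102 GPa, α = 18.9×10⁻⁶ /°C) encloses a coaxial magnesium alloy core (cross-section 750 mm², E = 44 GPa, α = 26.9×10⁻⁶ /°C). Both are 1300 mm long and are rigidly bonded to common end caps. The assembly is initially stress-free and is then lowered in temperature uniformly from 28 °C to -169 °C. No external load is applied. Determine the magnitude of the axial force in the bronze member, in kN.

Both members must finish at the same length. With the larger α, the magnesium alloy tends to over-contract; the plates restrain it, putting the magnesium alloy in tension and the bronze in compression. With no external load the two internal forces are equal and opposite, magnitude P.
Setting the final lengths equal and cancelling L: (α₁ − α₂)ΔT = P/(A₁E₁) + P/(A₂E₂).
|α₁ − α₂|·ΔT = 8×10⁻⁶ × 197 = 0.001576.
1/(A₁E₁) + 1/(A₂E₂) = 1/(925×102×10³) + 1/(750×44×10³) = 4.09×10⁻⁸ N⁻¹.
So P = 0.001576 / 4.09×10⁻⁸ = 38.53 kN.

P ≈ 38.5 kN (compressive in the bronze)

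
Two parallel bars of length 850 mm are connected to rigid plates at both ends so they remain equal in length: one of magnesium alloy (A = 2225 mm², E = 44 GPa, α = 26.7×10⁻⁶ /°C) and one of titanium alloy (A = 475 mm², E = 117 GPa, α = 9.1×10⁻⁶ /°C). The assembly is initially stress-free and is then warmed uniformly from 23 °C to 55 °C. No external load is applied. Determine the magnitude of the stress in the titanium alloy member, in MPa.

Equilibrium of a rigid end plate with no external load gives equal and opposite internal forces ±P in the two members. Since α_{magnesium alloy} > α_{titanium alloy}, heating drives the magnesium alloy into compression and the titanium alloy into tension.
Equating the net (thermal + elastic) strains gives |α₁ − α₂|·ΔT = P·[1/(A₁E₁) + 1/(A₂E₂)].
|α₁ − α₂|·ΔT = 17.6×10⁻⁶ × 32 = 0.0005632.
1/(A₁E₁) + 1/(A₂E₂) = 1/(2225×44×10³) + 1/(475×117×10³) = 2.821×10⁻⁸ N⁻¹.
So P = 0.0005632 / 2.821×10⁻⁸ = 19.97 kN.
σ_{titanium alloy} = P/A₂ = 19970/475 = 42.03 MPa, tensile.

σ ≈ 42 MPa (tensile)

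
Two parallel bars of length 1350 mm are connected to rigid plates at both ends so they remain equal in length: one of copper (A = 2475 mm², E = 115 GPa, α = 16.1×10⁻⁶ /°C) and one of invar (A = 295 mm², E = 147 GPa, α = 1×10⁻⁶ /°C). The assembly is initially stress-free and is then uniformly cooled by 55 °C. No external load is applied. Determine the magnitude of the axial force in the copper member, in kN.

The copper has the larger α, so on cooling it would change length more than the invar if both were free. The rigid plates force a common final length, so the copper is put into tension and the invar into compression, with equal and opposite forces P (no external load).
Setting the final lengths equal and cancelling L: (α₁ − α₂)ΔT = P/(A₁E₁) + P/(A₂E₂).
|α₁ − α₂|·ΔT = 15.1×10⁻⁶ × 55 = 0.0008305.
1/(A₁E₁) + 1/(A₂E₂) = 1/(2475×115×10³) + 1/(295×147×10³) = 2.657×10⁻⁸ N⁻¹.
P = 0.0008305 / 2.657×10⁻⁸ = 31250 N = 31.25 kN.

P ≈ 31.3 kN (tensile in the copper)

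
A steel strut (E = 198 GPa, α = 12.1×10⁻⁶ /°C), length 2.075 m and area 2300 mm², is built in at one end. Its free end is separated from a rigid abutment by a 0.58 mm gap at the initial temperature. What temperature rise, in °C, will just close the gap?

ΔT ≈ 23.1 °C

The gap closes when αΔT L = 0.58 mm, since the strut is still unstressed at that instant.
So ΔT = g/(αL) = 0.58/(12.1×10⁻⁶ × 2075) = 23.1 °C.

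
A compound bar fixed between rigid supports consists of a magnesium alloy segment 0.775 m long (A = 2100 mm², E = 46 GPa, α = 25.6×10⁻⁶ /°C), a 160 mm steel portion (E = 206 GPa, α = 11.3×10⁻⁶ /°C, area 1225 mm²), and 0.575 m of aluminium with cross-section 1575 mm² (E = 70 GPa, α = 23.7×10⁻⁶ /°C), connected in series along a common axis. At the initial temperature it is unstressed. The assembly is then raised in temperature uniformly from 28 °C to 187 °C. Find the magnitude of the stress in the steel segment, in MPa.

With the walls removed the bar would change length by δ_free = Σ αᵢΔT Lᵢ = 25.6×10⁻⁶×159×775 + 11.3×10⁻⁶×159×160 + 23.7×10⁻⁶×159×575 = 5.609 mm.
The walls prevent any net length change, so an axial force P (same in every segment) develops. Compatibility: P · Σ Lᵢ/(AᵢEᵢ) = δ_free.
Σ Lᵢ/(AᵢEᵢ) = 775/(2100×46×10³) + 160/(1225×206×10³) + 575/(1575×70×10³) = 1.387×10⁻⁵ mm/N.
P = 5.609 / 1.387×10⁻⁵ = 404300 N = 404.3 kN, compressive.
σ_{steel} = P / A = 404300 / 1225 = 330.1 MPa.

σ ≈ 330 MPa (compressive)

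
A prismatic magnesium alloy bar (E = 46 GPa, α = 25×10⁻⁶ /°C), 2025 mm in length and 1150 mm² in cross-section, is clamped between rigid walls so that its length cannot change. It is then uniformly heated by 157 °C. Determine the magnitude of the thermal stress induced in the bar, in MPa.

σ ≈ 181 MPa (compressive)

Because both ends are immovable the net strain is zero, and the suppressed thermal strain is αΔT = 25×10⁻⁶ × 157 = 3925×10⁻⁶.
The stress required to suppress this strain is σ = Eε = 46×10³ × 3925×10⁻⁶ = 180.5 MPa, compressive since the bar is trying to expand.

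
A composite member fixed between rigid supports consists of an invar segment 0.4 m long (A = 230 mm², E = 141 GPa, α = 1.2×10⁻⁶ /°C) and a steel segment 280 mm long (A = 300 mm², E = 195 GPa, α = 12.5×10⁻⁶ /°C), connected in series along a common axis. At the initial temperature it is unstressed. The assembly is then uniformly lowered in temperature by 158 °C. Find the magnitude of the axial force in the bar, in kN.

With the walls removed the bar would change length by δ_free = Σ αᵢΔT Lᵢ = 1.2×10⁻⁶×158×400 + 12.5×10⁻⁶×158×280 = 0.6288 mm.
The rigid supports impose zero overall length change; the single axial force P common to all segments must satisfy P Σ Lᵢ/(AᵢEᵢ) = δ_free.
Σ Lᵢ/(AᵢEᵢ) = 400/(230×141×10³) + 280/(300×195×10³) = 1.712×10⁻⁵ mm/N.
P = 0.6288 / 1.712×10⁻⁵ = 36730 N = 36.73 kN, tensile.

P ≈ 36.7 kN (tensile)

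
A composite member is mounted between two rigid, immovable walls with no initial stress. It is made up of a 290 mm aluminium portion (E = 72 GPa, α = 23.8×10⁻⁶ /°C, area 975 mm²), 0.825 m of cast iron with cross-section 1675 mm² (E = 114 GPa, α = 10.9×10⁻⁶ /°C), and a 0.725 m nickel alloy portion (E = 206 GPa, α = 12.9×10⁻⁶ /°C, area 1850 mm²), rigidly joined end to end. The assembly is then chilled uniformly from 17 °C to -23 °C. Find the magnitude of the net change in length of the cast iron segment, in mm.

Free thermal contraction of the whole bar: Σ αᵢΔT Lᵢ = 23.8×10⁻⁶×40×290 + 10.9×10⁻⁶×40×825 + 12.9×10⁻⁶×40×725 = 1.01 mm.
The walls prevent any net length change, so an axial force P (same in every segment) develops. Compatibility: P · Σ Lᵢ/(AᵢEᵢ) = δ_free.
The series flexibility is Σ Lᵢ/(AᵢEᵢ) = 290/(975×72×10³) + 825/(1675×114×10³) + 725/(1850×206×10³) = 1.035×10⁻⁵ mm/N.
Hence P = δ_free / Σ(L/AE) = 1.01/1.035×10⁻⁵ = 97.54 kN (tensile).
For the cast iron segment, free thermal change = 10.9×10⁻⁶×40×825 = 0.3597 mm and elastic change from P = 97540×825/(1675×114×10³) = 0.4214 mm; these oppose, so the net change is 0.0617 mm (segment lengthens).

|ΔL| ≈ 0.0617 mm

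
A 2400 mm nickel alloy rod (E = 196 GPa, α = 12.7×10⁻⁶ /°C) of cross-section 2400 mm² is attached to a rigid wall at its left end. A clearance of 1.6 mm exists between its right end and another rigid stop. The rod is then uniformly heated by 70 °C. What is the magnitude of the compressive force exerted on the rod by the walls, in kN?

Free thermal elongation = αΔT L = 12.7×10⁻⁶ × 70 × 2400 = 2.134 mm.
The gap closes (δ_free > 1.6 mm) and the wall then resists a further 2.134 − 1.6 = 0.5336 mm of expansion.
Compatibility: PL/(AE) = 0.5336 mm, so σ = P/A = E × (0.5336/2400) = 43.58 MPa.
P = σA = 43.58 × 2400 = 104.6 kN.

P ≈ 105 kN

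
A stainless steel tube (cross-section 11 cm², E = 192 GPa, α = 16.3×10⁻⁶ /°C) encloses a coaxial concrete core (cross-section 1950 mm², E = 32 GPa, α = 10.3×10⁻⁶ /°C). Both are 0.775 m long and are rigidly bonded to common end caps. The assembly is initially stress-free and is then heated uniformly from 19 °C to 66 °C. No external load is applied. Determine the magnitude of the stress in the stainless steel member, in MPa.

σ ≈ 12.3 MPa (compressive)

The stainless steel has the larger α, so on heating it would change length more than the concrete if both were free. The rigid plates force a common final length, so the stainless steel is put into compression and the concrete into tension, with equal and opposite forces P (no external load).
Equating the net (thermal + elastic) strains gives |α₁ − α₂|·ΔT = P·[1/(A₁E₁) + 1/(A₂E₂)].
|α₁ − α₂|·ΔT = 6×10⁻⁶ × 47 = 0.000282.
1/(A₁E₁) + 1/(A₂E₂) = 1/(1100×192×10³) + 1/(1950×32×10³) = 2.076×10⁻⁸ N⁻¹.
So P = 0.000282 / 2.076×10⁻⁸ = 13.58 kN.
σ_{stainless steel} = P/A₁ = 13580/1100 = 12.35 MPa, compressive.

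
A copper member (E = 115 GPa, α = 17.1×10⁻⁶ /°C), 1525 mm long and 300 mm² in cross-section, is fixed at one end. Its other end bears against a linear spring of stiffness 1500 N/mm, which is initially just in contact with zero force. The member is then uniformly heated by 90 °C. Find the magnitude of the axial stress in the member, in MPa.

σ ≈ 11 MPa (compressive)

If the spring were absent the member would lengthen by αΔT L = 17.1×10⁻⁶ × 90 × 1525 = 2.347 mm.
With a force P in the spring, the elastic change of the member is PL/(AE) and that of the spring is P/k; compatibility requires their sum to equal δ_free.
So P = δ_free / [L/(AE) + 1/k] = 2.347 / [ 1525/(300×115×10³) + 1/(1500) ].
P = 2.347 / 0.0007109 = 3302 N.
σ = P/A = 3302/300 = 11.01 MPa.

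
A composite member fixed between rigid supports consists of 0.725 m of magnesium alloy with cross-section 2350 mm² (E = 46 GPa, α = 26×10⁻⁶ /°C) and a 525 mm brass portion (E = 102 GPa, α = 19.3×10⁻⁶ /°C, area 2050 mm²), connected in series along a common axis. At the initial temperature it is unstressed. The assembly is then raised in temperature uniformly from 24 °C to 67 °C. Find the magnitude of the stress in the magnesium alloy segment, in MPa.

If the supports were absent, the total length change would be Σ αᵢΔT Lᵢ = 26×10⁻⁶×43×725 + 19.3×10⁻⁶×43×525 = 1.246 mm.
The rigid supports impose zero overall length change; the single axial force P common to all segments must satisfy P Σ Lᵢ/(AᵢEᵢ) = δ_free.
The series flexibility is Σ Lᵢ/(AᵢEᵢ) = 725/(2350×46×10³) + 525/(2050×102×10³) = 9.218×10⁻⁶ mm/N.
P = 1.246 / 9.218×10⁻⁶ = 135200 N = 135.2 kN, compressive.
σ_{magnesium alloy} = P / A = 135200 / 2350 = 57.53 MPa.

σ ≈ 57.5 MPa (compressive)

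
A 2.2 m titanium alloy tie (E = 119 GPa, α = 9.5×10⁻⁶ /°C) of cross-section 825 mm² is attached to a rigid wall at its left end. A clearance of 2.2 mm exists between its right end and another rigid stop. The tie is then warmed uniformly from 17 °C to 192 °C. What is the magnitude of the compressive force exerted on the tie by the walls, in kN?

P ≈ 65 kN

Unrestrained expansion: δ_free = αΔT L = 9.5×10⁻⁶ × 175 × 2200 = 3.657 mm.
After closing the 2.2 mm clearance, 3.657 − 2.2 = 1.457 mm of expansion remains to be suppressed by the wall.
Compatibility: PL/(AE) = 1.457 mm, so σ = P/A = E × (1.457/2200) = 78.84 MPa.
P = σA = 78.84 × 825 = 65.04 kN.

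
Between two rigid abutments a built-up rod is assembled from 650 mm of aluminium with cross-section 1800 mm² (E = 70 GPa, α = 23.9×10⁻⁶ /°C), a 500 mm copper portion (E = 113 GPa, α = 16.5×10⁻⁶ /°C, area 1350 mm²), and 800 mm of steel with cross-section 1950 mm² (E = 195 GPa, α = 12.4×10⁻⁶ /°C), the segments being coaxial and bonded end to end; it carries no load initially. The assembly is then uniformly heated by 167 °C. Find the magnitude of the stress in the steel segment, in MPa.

If the supports were absent, the total length change would be Σ αᵢΔT Lᵢ = 23.9×10⁻⁶×167×650 + 16.5×10⁻⁶×167×500 + 12.4×10⁻⁶×167×800 = 5.629 mm.
The rigid supports impose zero overall length change; the single axial force P common to all segments must satisfy P Σ Lᵢ/(AᵢEᵢ) = δ_free.
Σ Lᵢ/(AᵢEᵢ) = 650/(1800×70×10³) + 500/(1350×113×10³) + 800/(1950×195×10³) = 1.054×10⁻⁵ mm/N.
Hence P = δ_free / Σ(L/AE) = 5.629/1.054×10⁻⁵ = 534 kN (compressive).
σ_{steel} = P / A = 534000 / 1950 = 273.9 MPa.

σ ≈ 274 MPa (compressive)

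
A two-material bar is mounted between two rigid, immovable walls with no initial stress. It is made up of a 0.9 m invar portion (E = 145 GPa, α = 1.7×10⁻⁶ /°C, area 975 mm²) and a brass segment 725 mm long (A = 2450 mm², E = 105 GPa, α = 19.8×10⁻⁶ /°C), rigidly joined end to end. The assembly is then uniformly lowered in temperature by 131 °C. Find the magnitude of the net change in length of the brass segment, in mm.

Free thermal contraction of the whole bar: Σ αᵢΔT Lᵢ = 1.7×10⁻⁶×131×900 + 19.8×10⁻⁶×131×725 = 2.081 mm.
The walls prevent any net length change, so an axial force P (same in every segment) develops. Compatibility: P · Σ Lᵢ/(AᵢEᵢ) = δ_free.
The series flexibility is Σ Lᵢ/(AᵢEᵢ) = 900/(975×145×10³) + 725/(2450×105×10³) = 9.184×10⁻⁶ mm/N.
So P = 2.081 / 9.184×10⁻⁶ = 226.6 kN, tensile.
For the brass segment, free thermal change = 19.8×10⁻⁶×131×725 = 1.881 mm and elastic change from P = 226600×725/(2450×105×10³) = 0.6385 mm; these oppose, so the net change is 1.24 mm (segment shortens).

|ΔL| ≈ 1.24 mm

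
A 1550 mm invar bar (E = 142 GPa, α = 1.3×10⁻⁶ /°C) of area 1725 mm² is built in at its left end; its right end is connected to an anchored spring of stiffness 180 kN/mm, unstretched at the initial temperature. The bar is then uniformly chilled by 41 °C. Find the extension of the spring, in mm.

δ ≈ 0.0386 mm

If the spring were absent the bar would shorten by αΔT L = 1.3×10⁻⁶ × 41 × 1550 = 0.08262 mm.
Let P be the tensile force in the spring. The bar extends elastically by PL/(AE) and the spring stretches by P/k; together these equal δ_free.
P [ L/(AE) + 1/k ] = δ_free → P [ 1550/(1725×142×10³) + 1/(180×10³) ] = 0.08262.
P = 0.08262 / 1.188×10⁻⁵ = 6952 N.
Spring extension = P/k = 6952/(180×10³) = 0.03862 mm.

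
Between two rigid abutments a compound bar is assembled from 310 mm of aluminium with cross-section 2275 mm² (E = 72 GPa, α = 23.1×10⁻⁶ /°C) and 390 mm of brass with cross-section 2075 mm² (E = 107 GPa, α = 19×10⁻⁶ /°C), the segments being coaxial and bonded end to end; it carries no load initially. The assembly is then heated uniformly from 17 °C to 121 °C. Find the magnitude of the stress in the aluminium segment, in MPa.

σ ≈ 183 MPa (compressive)

If the supports were absent, the total length change would be Σ αᵢΔT Lᵢ = 23.1×10⁻⁶×104×310 + 19×10⁻⁶×104×390 = 1.515 mm.
The walls prevent any net length change, so an axial force P (same in every segment) develops. Compatibility: P · Σ Lᵢ/(AᵢEᵢ) = δ_free.
Σ Lᵢ/(AᵢEᵢ) = 310/(2275×72×10³) + 390/(2075×107×10³) = 3.649×10⁻⁶ mm/N.
So P = 1.515 / 3.649×10⁻⁶ = 415.3 kN, compressive.
σ_{aluminium} = P / A = 415300 / 2275 = 182.5 MPa.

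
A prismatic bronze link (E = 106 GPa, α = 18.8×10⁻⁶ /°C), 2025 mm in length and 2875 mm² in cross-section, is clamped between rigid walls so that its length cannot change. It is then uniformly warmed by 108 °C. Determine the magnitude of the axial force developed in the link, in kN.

P ≈ 619 kN (compressive)

The ends cannot move, so σ = EαΔT = 106×10³ × 18.8×10⁻⁶ × 108 = 215.2 MPa.
P = AEαΔT = 2875 × 106×10³ × 18.8×10⁻⁶ × 108 = 618.8 kN (compressive).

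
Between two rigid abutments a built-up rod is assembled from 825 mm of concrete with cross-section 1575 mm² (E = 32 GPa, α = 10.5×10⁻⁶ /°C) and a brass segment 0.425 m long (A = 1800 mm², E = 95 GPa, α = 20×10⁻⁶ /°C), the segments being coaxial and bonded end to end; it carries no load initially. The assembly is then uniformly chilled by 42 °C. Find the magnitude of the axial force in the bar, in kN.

If the supports were absent, the total length change would be Σ αᵢΔT Lᵢ = 10.5×10⁻⁶×42×825 + 20×10⁻⁶×42×425 = 0.7208 mm.
The walls prevent any net length change, so an axial force P (same in every segment) develops. Compatibility: P · Σ Lᵢ/(AᵢEᵢ) = δ_free.
The series flexibility is Σ Lᵢ/(AᵢEᵢ) = 825/(1575×32×10³) + 425/(1800×95×10³) = 1.885×10⁻⁵ mm/N.
Hence P = δ_free / Σ(L/AE) = 0.7208/1.885×10⁻⁵ = 38.23 kN (tensile).

P ≈ 38.2 kN (tensile)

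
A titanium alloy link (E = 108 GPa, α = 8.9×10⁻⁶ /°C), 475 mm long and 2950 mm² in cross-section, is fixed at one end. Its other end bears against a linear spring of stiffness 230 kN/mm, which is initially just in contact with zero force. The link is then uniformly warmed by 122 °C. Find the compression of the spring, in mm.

Free thermal expansion: δ_free = αΔT L = 8.9×10⁻⁶ × 122 × 475 = 0.5158 mm.
With a force P in the spring, the elastic change of the link is PL/(AE) and that of the spring is P/k; compatibility requires their sum to equal δ_free.
So P = δ_free / [L/(AE) + 1/k] = 0.5158 / [ 475/(2950×108×10³) + 1/(230×10³) ].
P = 0.5158 / 5.839×10⁻⁶ = 88330 N.
Spring compression = P/k = 88330/(230×10³) = 0.3841 mm.

δ ≈ 0.384 mm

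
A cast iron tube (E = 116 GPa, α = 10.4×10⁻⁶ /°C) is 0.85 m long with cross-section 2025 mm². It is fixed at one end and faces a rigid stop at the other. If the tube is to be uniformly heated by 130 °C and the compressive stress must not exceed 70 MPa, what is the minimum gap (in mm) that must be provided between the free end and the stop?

Free expansion if unrestrained: δ_free = αΔT L = 10.4×10⁻⁶ × 130 × 850 = 1.149 mm.
A stress of 70 MPa corresponds to the wall pushing the tube back by σL/E = 70×850/(116×10³) = 0.5129 mm.
The gap must absorb the remainder: g_min = 1.149 − 0.5129 = 0.6363 mm.

g ≈ 0.636 mm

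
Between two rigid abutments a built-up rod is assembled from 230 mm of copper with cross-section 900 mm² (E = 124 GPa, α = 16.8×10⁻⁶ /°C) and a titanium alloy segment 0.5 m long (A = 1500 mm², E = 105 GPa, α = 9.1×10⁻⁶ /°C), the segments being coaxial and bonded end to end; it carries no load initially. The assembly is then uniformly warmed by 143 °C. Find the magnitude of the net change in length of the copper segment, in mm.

|ΔL| ≈ 0.0789 mm

With the walls removed the bar would change length by δ_free = Σ αᵢΔT Lᵢ = 16.8×10⁻⁶×143×230 + 9.1×10⁻⁶×143×500 = 1.203 mm.
The walls prevent any net length change, so an axial force P (same in every segment) develops. Compatibility: P · Σ Lᵢ/(AᵢEᵢ) = δ_free.
Σ Lᵢ/(AᵢEᵢ) = 230/(900×124×10³) + 500/(1500×105×10³) = 5.236×10⁻⁶ mm/N.
Hence P = δ_free / Σ(L/AE) = 1.203/5.236×10⁻⁶ = 229.8 kN (compressive).
For the copper segment, free thermal change = 16.8×10⁻⁶×143×230 = 0.5526 mm and elastic change from P = 229800×230/(900×124×10³) = 0.4736 mm; these oppose, so the net change is 0.0789 mm (segment lengthens).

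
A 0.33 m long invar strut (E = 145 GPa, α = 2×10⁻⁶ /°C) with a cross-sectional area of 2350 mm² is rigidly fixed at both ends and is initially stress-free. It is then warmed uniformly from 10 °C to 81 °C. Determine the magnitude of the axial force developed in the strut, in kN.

Full restraint means ε = 0, so the stress is σ = EαΔT = 145×10³ × 2×10⁻⁶ × 71 = 20.59 MPa.
Then P = σA = 20.59 × 2350 mm² = 48.39 kN, compressive.

P ≈ 48.4 kN (compressive)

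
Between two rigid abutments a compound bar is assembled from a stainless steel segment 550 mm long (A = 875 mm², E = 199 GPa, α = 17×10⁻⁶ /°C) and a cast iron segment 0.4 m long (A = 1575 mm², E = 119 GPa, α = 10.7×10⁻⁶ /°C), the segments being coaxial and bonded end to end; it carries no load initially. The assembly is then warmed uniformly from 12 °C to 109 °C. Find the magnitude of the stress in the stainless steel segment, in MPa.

σ ≈ 285 MPa (compressive)

If the supports were absent, the total length change would be Σ αᵢΔT Lᵢ = 17×10⁻⁶×97×550 + 10.7×10⁻⁶×97×400 = 1.322 mm.
The walls prevent any net length change, so an axial force P (same in every segment) develops. Compatibility: P · Σ Lᵢ/(AᵢEᵢ) = δ_free.
Σ Lᵢ/(AᵢEᵢ) = 550/(875×199×10³) + 400/(1575×119×10³) = 5.293×10⁻⁶ mm/N.
P = 1.322 / 5.293×10⁻⁶ = 249800 N = 249.8 kN, compressive.
σ_{stainless steel} = P / A = 249800 / 875 = 285.5 MPa.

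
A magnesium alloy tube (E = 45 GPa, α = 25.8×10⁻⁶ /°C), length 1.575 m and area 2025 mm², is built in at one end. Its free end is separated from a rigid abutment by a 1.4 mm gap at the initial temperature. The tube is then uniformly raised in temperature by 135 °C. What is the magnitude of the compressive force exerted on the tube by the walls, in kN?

P ≈ 236 kN

If the wall were absent the tube would grow by αΔT L = 25.8×10⁻⁶ × 135 × 1575 = 5.486 mm.
This exceeds the 1.4 mm gap, so the wall pushes back. The portion of expansion that must be recovered elastically is δ_free − gap = 5.486 − 1.4 = 4.086 mm.
Compatibility: PL/(AE) = 4.086 mm, so σ = P/A = E × (4.086/1575) = 116.7 MPa.
P = σA = 116.7 × 2025 = 236.4 kN.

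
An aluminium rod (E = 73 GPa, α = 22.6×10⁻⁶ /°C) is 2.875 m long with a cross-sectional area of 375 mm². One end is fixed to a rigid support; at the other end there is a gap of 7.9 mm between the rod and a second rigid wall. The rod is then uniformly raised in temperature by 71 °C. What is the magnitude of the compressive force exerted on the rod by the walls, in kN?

If the wall were absent the rod would grow by αΔT L = 22.6×10⁻⁶ × 71 × 2875 = 4.613 mm.
This is smaller than the 7.9 mm clearance, so the rod expands freely without reaching the stop — the stress is zero.

P ≈ 0 kN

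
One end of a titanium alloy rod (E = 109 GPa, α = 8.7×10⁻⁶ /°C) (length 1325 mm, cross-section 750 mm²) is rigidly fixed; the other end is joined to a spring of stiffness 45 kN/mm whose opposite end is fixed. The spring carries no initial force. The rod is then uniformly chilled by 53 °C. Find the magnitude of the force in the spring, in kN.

P ≈ 15.9 kN

If the spring were absent the rod would shorten by αΔT L = 8.7×10⁻⁶ × 53 × 1325 = 0.611 mm.
Let P be the tensile force in the spring. The rod extends elastically by PL/(AE) and the spring stretches by P/k; together these equal δ_free.
P [ L/(AE) + 1/k ] = δ_free → P [ 1325/(750×109×10³) + 1/(45×10³) ] = 0.611.
P = 0.611 / 3.843×10⁻⁵ = 15900 N.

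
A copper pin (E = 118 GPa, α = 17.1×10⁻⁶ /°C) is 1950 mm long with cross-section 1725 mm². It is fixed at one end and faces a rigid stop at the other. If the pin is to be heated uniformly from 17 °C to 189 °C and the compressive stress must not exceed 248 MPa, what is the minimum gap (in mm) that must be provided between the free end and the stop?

g ≈ 1.64 mm

Free expansion if unrestrained: δ_free = αΔT L = 17.1×10⁻⁶ × 172 × 1950 = 5.735 mm.
At the allowable stress the elastic shortening the wall may impose is σL/E = 248 × 1950 / (118×10³) = 4.098 mm.
So the gap has to take up the difference, g_min = δ_free − σL/E = 5.735 − 4.098 = 1.637 mm.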